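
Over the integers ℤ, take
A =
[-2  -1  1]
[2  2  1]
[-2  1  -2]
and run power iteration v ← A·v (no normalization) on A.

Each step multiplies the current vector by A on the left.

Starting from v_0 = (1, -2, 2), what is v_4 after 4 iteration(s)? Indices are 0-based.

v_0 = (1, -2, 2).
v_1 = A·v_0 = (2, 0, -8).
v_2 = A·v_1 = (-12, -4, 12).
v_3 = A·v_2 = (40, -20, -4).
v_4 = A·v_3 = (-64, 36, -92).

v_4 = (-64, 36, -92)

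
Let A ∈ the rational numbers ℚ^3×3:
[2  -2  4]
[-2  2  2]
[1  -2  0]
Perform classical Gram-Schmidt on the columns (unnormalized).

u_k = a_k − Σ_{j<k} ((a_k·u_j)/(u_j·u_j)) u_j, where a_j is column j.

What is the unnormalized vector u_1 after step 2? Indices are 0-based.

Step 1: u_0 = a_0 = (2, -2, 1).
Step 2: u_1 = a_1 − (-10/9)·u_0 = (2/9, -2/9, -8/9).

u_1 = (2/9, -2/9, -8/9)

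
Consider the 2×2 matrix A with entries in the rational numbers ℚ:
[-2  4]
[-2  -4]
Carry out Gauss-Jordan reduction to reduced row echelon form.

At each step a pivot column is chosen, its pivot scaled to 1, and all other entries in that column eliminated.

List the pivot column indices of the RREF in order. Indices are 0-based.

pivot columns: 0, 1

[1] R0 /= -2  ⇒  (1, -2)
     R1 -= -2·R0  ⇒  (0, -8)
[2] R1 /= -8  ⇒  (0, 1)
     R0 -= -2·R1  ⇒  (1, 0)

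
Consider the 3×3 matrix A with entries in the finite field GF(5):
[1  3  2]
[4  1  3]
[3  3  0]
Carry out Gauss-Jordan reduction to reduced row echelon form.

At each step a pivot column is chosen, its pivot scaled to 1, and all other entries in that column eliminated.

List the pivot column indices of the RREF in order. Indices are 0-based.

pivot columns: 0, 1, 2

[1] R0 /= 1  ⇒  (1, 3, 2)
     R1 -= 4·R0  ⇒  (0, 4, 0)
     R2 -= 3·R0  ⇒  (0, 4, 4)
[2] R1 /= 4  ⇒  (0, 1, 0)
     R0 -= 3·R1  ⇒  (1, 0, 2)
     R2 -= 4·R1  ⇒  (0, 0, 4)
[3] R2 /= 4  ⇒  (0, 0, 1)
     R0 -= 2·R2  ⇒  (1, 0, 0)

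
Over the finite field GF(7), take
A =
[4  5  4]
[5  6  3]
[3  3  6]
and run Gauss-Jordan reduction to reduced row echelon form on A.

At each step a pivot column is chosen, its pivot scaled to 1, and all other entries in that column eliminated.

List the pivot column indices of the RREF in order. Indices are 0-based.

[1] R0 /= 4  ⇒  (1, 3, 1)
     R1 -= 5·R0  ⇒  (0, 5, 5)
     R2 -= 3·R0  ⇒  (0, 1, 3)
[2] R1 /= 5  ⇒  (0, 1, 1)
     R0 -= 3·R1  ⇒  (1, 0, 5)
     R2 -= 1·R1  ⇒  (0, 0, 2)
[3] R2 /= 2  ⇒  (0, 0, 1)
     R0 -= 5·R2  ⇒  (1, 0, 0)
     R1 -= 1·R2  ⇒  (0, 1, 0)

pivot columns: 0, 1, 2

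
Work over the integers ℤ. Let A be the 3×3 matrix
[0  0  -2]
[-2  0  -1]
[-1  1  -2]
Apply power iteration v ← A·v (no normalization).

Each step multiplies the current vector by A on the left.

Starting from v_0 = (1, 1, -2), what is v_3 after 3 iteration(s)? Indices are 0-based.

v_3 = (24, 28, 20)

v_0 = (1, 1, -2).
v_1 = A·v_0 = (4, 0, 4).
v_2 = A·v_1 = (-8, -12, -12).
v_3 = A·v_2 = (24, 28, 20).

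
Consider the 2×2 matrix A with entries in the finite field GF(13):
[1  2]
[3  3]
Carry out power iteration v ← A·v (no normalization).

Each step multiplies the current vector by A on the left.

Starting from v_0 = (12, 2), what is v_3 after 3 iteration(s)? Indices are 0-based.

v_0 = (12, 2).
v_1 = A·v_0 = (3, 3).
v_2 = A·v_1 = (9, 5).
v_3 = A·v_2 = (6, 3).

v_3 = (6, 3)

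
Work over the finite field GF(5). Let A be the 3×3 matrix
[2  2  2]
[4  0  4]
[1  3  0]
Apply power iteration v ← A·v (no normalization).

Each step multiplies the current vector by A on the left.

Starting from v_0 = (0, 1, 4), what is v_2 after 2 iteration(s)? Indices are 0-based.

v_2 = (3, 2, 3)

v_0 = (0, 1, 4).
v_1 = A·v_0 = (0, 1, 3).
v_2 = A·v_1 = (3, 2, 3).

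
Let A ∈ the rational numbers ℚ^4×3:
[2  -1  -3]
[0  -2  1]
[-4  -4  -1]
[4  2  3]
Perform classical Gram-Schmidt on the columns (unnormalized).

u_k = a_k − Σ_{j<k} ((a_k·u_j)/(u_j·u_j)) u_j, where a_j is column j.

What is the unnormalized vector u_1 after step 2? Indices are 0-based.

u_1 = (-20/9, -2, -14/9, -4/9)

Step 1: u_0 = a_0 = (2, 0, -4, 4).
Step 2: u_1 = a_1 − (11/18)·u_0 = (-20/9, -2, -14/9, -4/9).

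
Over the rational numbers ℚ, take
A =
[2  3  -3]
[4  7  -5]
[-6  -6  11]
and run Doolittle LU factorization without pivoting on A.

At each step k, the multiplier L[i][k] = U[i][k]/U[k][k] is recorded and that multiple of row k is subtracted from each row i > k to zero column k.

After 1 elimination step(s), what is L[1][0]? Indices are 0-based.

L[1][0] = 2

Step 1: pivot at (0,0) is 2.
  row1 ← row1 − (2)·row0  ⇒  L[1][0]=2, U row1=(0, 1, 1)
  row2 ← row2 − (-3)·row0  ⇒  L[2][0]=-3, U row2=(0, 3, 2)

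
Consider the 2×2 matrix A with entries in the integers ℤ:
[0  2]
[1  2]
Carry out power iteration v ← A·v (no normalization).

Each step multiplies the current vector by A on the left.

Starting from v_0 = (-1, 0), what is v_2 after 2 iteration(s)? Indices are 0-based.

v_2 = (-2, -2)

v_0 = (-1, 0).
v_1 = A·v_0 = (0, -1).
v_2 = A·v_1 = (-2, -2).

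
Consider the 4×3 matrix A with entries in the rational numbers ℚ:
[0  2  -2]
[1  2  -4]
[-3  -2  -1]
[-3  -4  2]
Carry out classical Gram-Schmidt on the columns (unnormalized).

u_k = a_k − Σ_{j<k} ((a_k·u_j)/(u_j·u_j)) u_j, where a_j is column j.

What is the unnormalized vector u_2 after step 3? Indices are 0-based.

Step 1: u_0 = a_0 = (0, 1, -3, -3).
Step 2: u_1 = a_1 − (20/19)·u_0 = (2, 18/19, 22/19, -16/19).
Step 3: u_2 = a_2 − (-7/19)·u_0 − (-101/66)·u_1 = (35/33, -24/11, -1/3, -13/33).

u_2 = (35/33, -24/11, -1/3, -13/33)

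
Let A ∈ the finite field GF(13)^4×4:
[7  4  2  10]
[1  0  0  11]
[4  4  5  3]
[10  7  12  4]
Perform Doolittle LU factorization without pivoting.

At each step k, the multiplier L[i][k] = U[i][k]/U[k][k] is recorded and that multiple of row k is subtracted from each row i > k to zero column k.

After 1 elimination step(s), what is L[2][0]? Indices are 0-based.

L[2][0] = 8

k=0: U[0][0]=7
  eliminate (1,0): mult=2, new row 1: (0, 5, 9, 4); set L[1][0]=2
  eliminate (2,0): mult=8, new row 2: (0, 11, 2, 1); set L[2][0]=8
  eliminate (3,0): mult=7, new row 3: (0, 5, 11, 12); set L[3][0]=7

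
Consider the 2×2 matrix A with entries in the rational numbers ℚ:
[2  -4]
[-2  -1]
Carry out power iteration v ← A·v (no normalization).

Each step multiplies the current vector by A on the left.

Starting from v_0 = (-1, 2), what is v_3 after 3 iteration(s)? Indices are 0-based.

v_3 = (-120, 20)

v_0 = (-1, 2).
v_1 = A·v_0 = (-10, 0).
v_2 = A·v_1 = (-20, 20).
v_3 = A·v_2 = (-120, 20).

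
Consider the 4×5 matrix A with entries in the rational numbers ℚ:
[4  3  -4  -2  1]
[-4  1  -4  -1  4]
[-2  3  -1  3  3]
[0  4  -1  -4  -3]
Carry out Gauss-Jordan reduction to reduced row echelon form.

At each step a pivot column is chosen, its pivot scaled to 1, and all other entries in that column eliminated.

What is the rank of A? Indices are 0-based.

rank = 4

[1] R0 /= 4  ⇒  (1, 3/4, -1, -1/2, 1/4)
     R1 -= -4·R0  ⇒  (0, 4, -8, -3, 5)
     R2 -= -2·R0  ⇒  (0, 9/2, -3, 2, 7/2)
[2] R1 /= 4  ⇒  (0, 1, -2, -3/4, 5/4)
     R0 -= 3/4·R1  ⇒  (1, 0, 1/2, 1/16, -11/16)
     R2 -= 9/2·R1  ⇒  (0, 0, 6, 43/8, -17/8)
     R3 -= 4·R1  ⇒  (0, 0, 7, -1, -8)
[3] R2 /= 6  ⇒  (0, 0, 1, 43/48, -17/48)
     R0 -= 1/2·R2  ⇒  (1, 0, 0, -37/96, -49/96)
     R1 -= -2·R2  ⇒  (0, 1, 0, 25/24, 13/24)
     R3 -= 7·R2  ⇒  (0, 0, 0, -349/48, -265/48)
[4] R3 /= -349/48  ⇒  (0, 0, 0, 1, 265/349)
     R0 -= -37/96·R3  ⇒  (1, 0, 0, 0, -76/349)
     R1 -= 25/24·R3  ⇒  (0, 1, 0, 0, -87/349)
     R2 -= 43/48·R3  ⇒  (0, 0, 1, 0, -361/349)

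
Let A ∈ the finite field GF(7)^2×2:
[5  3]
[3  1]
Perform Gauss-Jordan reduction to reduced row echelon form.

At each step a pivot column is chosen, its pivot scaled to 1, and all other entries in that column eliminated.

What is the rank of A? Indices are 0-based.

rank = 2

step 1: normalize row 0 (÷5) = (1, 2)
  row 1: subtract 3×row0 = (0, 2)
step 2: normalize row 1 (÷2) = (0, 1)
  row 0: subtract 2×row1 = (1, 0)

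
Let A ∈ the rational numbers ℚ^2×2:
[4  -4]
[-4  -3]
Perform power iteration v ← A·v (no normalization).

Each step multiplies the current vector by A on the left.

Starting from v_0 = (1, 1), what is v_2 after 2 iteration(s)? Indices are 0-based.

v_0 = (1, 1).
v_1 = A·v_0 = (0, -7).
v_2 = A·v_1 = (28, 21).

v_2 = (28, 21)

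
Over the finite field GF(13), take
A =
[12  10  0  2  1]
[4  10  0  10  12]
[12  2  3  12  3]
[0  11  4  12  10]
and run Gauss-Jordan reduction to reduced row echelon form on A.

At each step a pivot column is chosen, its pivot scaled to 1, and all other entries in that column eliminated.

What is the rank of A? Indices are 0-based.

pivot(0,0)=12: scale R0 → (1, 3, 0, 11, 12)
  clear (1,0): R1 −= (4)R0 → (0, 11, 0, 5, 3)
  clear (2,0): R2 −= (12)R0 → (0, 5, 3, 10, 2)
pivot(1,1)=11: scale R1 → (0, 1, 0, 4, 5)
  clear (0,1): R0 −= (3)R1 → (1, 0, 0, 12, 10)
  clear (2,1): R2 −= (5)R1 → (0, 0, 3, 3, 3)
  clear (3,1): R3 −= (11)R1 → (0, 0, 4, 7, 7)
pivot(2,2)=3: scale R2 → (0, 0, 1, 1, 1)
  clear (3,2): R3 −= (4)R2 → (0, 0, 0, 3, 3)
pivot(3,3)=3: scale R3 → (0, 0, 0, 1, 1)
  clear (0,3): R0 −= (12)R3 → (1, 0, 0, 0, 11)
  clear (1,3): R1 −= (4)R3 → (0, 1, 0, 0, 1)
  clear (2,3): R2 −= (1)R3 → (0, 0, 1, 0, 0)

rank = 4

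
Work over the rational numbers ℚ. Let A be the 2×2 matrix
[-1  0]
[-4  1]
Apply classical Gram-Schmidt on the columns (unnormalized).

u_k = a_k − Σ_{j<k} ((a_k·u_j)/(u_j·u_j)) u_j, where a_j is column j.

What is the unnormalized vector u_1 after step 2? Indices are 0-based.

Step 1: u_0 = a_0 = (-1, -4).
Step 2: u_1 = a_1 − (-4/17)·u_0 = (-4/17, 1/17).

u_1 = (-4/17, 1/17)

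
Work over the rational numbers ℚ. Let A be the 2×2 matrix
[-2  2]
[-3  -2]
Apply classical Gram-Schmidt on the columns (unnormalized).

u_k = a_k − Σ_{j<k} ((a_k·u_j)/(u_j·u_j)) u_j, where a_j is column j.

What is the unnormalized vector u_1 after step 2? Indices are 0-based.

u_1 = (30/13, -20/13)

Step 1: u_0 = a_0 = (-2, -3).
Step 2: u_1 = a_1 − (2/13)·u_0 = (30/13, -20/13).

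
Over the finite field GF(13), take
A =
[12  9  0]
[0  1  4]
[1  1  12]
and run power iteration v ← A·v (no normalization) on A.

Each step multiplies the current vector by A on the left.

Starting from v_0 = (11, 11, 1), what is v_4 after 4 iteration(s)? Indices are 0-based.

v_4 = (9, 7, 11)

v_0 = (11, 11, 1).
v_1 = A·v_0 = (10, 2, 8).
v_2 = A·v_1 = (8, 8, 4).
v_3 = A·v_2 = (12, 11, 12).
v_4 = A·v_3 = (9, 7, 11).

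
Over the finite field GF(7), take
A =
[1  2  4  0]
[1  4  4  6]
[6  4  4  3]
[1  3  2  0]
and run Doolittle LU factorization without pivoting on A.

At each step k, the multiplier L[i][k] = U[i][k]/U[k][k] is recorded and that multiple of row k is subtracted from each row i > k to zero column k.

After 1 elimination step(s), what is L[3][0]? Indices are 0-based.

L[3][0] = 1

k=0: U[0][0]=1
  eliminate (1,0): mult=1, new row 1: (0, 2, 0, 6); set L[1][0]=1
  eliminate (2,0): mult=6, new row 2: (0, 6, 1, 3); set L[2][0]=6
  eliminate (3,0): mult=1, new row 3: (0, 1, 5, 0); set L[3][0]=1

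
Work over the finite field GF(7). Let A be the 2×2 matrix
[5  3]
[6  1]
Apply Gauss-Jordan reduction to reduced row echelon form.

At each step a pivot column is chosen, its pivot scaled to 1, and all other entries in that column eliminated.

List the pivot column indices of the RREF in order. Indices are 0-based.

pivot columns: 0, 1

pivot(0,0)=5: scale R0 → (1, 2)
  clear (1,0): R1 −= (6)R0 → (0, 3)
pivot(1,1)=3: scale R1 → (0, 1)
  clear (0,1): R0 −= (2)R1 → (1, 0)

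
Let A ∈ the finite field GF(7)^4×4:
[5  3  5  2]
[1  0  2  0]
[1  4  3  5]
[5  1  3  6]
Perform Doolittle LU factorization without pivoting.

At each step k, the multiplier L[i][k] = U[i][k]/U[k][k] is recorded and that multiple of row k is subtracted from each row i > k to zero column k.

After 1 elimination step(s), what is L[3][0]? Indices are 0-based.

L[3][0] = 1

[col 0] pivot 5
  R1 -= 3*R0 → (0, 5, 1, 1)  (L[1][0] := 3)
  R2 -= 3*R0 → (0, 2, 2, 6)  (L[2][0] := 3)
  R3 -= 1*R0 → (0, 5, 5, 4)  (L[3][0] := 1)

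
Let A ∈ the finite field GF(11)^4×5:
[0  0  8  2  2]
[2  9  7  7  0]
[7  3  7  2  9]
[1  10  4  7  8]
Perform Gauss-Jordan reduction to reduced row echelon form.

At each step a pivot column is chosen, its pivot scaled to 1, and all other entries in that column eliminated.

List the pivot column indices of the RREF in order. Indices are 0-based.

pivot columns: 0, 1, 2, 3

step 1: exchange rows 0,1
step 1: normalize row 0 (÷2) = (1, 10, 9, 9, 0)
  row 2: subtract 7×row0 = (0, 10, 10, 5, 9)
  row 3: subtract 1×row0 = (0, 0, 6, 9, 8)
step 2: exchange rows 1,2
step 2: normalize row 1 (÷10) = (0, 1, 1, 6, 2)
  row 0: subtract 10×row1 = (1, 0, 10, 4, 2)
step 3: normalize row 2 (÷8) = (0, 0, 1, 3, 3)
  row 0: subtract 10×row2 = (1, 0, 0, 7, 5)
  row 1: subtract 1×row2 = (0, 1, 0, 3, 10)
  row 3: subtract 6×row2 = (0, 0, 0, 2, 1)
step 4: normalize row 3 (÷2) = (0, 0, 0, 1, 6)
  row 0: subtract 7×row3 = (1, 0, 0, 0, 7)
  row 1: subtract 3×row3 = (0, 1, 0, 0, 3)
  row 2: subtract 3×row3 = (0, 0, 1, 0, 7)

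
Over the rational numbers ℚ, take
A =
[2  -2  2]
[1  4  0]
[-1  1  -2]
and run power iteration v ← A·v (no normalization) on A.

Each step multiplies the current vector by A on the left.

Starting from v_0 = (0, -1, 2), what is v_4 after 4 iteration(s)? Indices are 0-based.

v_0 = (0, -1, 2).
v_1 = A·v_0 = (6, -4, -5).
v_2 = A·v_1 = (10, -10, 0).
v_3 = A·v_2 = (40, -30, -20).
v_4 = A·v_3 = (100, -80, -30).

v_4 = (100, -80, -30)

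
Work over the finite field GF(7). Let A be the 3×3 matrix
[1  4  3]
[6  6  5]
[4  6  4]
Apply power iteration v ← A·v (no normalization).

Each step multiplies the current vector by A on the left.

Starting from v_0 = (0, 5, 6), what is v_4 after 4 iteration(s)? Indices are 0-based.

v_0 = (0, 5, 6).
v_1 = A·v_0 = (3, 4, 5).
v_2 = A·v_1 = (6, 4, 0).
v_3 = A·v_2 = (1, 4, 6).
v_4 = A·v_3 = (0, 4, 3).

v_4 = (0, 4, 3)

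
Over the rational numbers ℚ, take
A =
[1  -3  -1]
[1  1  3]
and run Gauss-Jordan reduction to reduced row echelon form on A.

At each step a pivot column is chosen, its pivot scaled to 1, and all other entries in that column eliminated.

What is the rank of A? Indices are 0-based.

pivot(0,0)=1: scale R0 → (1, -3, -1)
  clear (1,0): R1 −= (1)R0 → (0, 4, 4)
pivot(1,1)=4: scale R1 → (0, 1, 1)
  clear (0,1): R0 −= (-3)R1 → (1, 0, 2)

rank = 2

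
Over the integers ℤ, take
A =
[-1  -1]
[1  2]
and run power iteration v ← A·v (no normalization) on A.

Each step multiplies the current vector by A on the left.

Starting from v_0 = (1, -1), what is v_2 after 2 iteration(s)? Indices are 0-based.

v_0 = (1, -1).
v_1 = A·v_0 = (0, -1).
v_2 = A·v_1 = (1, -2).

v_2 = (1, -2)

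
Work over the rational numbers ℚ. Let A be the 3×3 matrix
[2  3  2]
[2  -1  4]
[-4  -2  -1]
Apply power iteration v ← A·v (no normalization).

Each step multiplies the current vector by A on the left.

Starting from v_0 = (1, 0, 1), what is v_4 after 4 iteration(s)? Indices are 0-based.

v_4 = (-272, -114, 361)

v_0 = (1, 0, 1).
v_1 = A·v_0 = (4, 6, -5).
v_2 = A·v_1 = (16, -18, -23).
v_3 = A·v_2 = (-68, -42, -5).
v_4 = A·v_3 = (-272, -114, 361).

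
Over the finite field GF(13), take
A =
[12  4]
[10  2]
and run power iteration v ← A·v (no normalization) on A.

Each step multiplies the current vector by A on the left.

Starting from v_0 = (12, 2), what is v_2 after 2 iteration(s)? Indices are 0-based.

v_2 = (6, 0)

v_0 = (12, 2).
v_1 = A·v_0 = (9, 7).
v_2 = A·v_1 = (6, 0).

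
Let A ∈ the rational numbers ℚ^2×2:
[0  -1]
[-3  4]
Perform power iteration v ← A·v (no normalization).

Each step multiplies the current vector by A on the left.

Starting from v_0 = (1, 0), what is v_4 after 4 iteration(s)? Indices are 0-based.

v_0 = (1, 0).
v_1 = A·v_0 = (0, -3).
v_2 = A·v_1 = (3, -12).
v_3 = A·v_2 = (12, -57).
v_4 = A·v_3 = (57, -264).

v_4 = (57, -264)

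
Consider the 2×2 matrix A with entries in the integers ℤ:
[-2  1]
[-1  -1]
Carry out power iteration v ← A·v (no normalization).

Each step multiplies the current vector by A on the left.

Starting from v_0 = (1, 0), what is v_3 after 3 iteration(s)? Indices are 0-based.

v_3 = (-3, -6)

v_0 = (1, 0).
v_1 = A·v_0 = (-2, -1).
v_2 = A·v_1 = (3, 3).
v_3 = A·v_2 = (-3, -6).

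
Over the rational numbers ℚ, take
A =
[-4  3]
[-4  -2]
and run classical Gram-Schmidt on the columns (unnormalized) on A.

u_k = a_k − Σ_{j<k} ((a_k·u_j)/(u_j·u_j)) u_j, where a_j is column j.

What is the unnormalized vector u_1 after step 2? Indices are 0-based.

Step 1: u_0 = a_0 = (-4, -4).
Step 2: u_1 = a_1 − (-1/8)·u_0 = (5/2, -5/2).

u_1 = (5/2, -5/2)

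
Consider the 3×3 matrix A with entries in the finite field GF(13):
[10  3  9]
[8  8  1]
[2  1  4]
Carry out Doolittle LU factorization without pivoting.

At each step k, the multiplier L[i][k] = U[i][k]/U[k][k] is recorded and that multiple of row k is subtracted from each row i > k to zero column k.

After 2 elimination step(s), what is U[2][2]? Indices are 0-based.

U[2][2] = 11

[col 0] pivot 10
  R1 -= 6*R0 → (0, 3, 12)  (L[1][0] := 6)
  R2 -= 8*R0 → (0, 3, 10)  (L[2][0] := 8)
[col 1] pivot 3
  R2 -= 1*R1 → (0, 0, 11)  (L[2][1] := 1)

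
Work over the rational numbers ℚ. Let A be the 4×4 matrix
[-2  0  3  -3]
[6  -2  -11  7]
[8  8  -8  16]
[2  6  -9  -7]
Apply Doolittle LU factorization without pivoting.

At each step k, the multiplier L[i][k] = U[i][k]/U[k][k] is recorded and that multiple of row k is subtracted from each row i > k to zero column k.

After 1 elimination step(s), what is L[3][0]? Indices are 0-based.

L[3][0] = -1

[col 0] pivot -2
  R1 -= -3*R0 → (0, -2, -2, -2)  (L[1][0] := -3)
  R2 -= -4*R0 → (0, 8, 4, 4)  (L[2][0] := -4)
  R3 -= -1*R0 → (0, 6, -6, -10)  (L[3][0] := -1)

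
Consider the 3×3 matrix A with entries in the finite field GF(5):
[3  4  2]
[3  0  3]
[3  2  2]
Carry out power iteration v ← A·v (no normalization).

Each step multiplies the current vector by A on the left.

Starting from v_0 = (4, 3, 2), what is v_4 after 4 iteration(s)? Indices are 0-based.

v_0 = (4, 3, 2).
v_1 = A·v_0 = (3, 3, 2).
v_2 = A·v_1 = (0, 0, 4).
v_3 = A·v_2 = (3, 2, 3).
v_4 = A·v_3 = (3, 3, 4).

v_4 = (3, 3, 4)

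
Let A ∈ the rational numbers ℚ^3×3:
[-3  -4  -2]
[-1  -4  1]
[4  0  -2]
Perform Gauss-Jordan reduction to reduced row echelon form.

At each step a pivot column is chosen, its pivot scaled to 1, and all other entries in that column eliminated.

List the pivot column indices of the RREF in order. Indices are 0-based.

[1] R0 /= -3  ⇒  (1, 4/3, 2/3)
     R1 -= -1·R0  ⇒  (0, -8/3, 5/3)
     R2 -= 4·R0  ⇒  (0, -16/3, -14/3)
[2] R1 /= -8/3  ⇒  (0, 1, -5/8)
     R0 -= 4/3·R1  ⇒  (1, 0, 3/2)
     R2 -= -16/3·R1  ⇒  (0, 0, -8)
[3] R2 /= -8  ⇒  (0, 0, 1)
     R0 -= 3/2·R2  ⇒  (1, 0, 0)
     R1 -= -5/8·R2  ⇒  (0, 1, 0)

pivot columns: 0, 1, 2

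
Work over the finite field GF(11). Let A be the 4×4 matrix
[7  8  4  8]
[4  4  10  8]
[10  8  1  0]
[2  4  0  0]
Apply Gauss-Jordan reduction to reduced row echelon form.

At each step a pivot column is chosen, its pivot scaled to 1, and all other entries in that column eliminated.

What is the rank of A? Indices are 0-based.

rank = 4

step 1: normalize row 0 (÷7) = (1, 9, 10, 9)
  row 1: subtract 4×row0 = (0, 1, 3, 5)
  row 2: subtract 10×row0 = (0, 6, 0, 9)
  row 3: subtract 2×row0 = (0, 8, 2, 4)
step 2: normalize row 1 (÷1) = (0, 1, 3, 5)
  row 0: subtract 9×row1 = (1, 0, 5, 8)
  row 2: subtract 6×row1 = (0, 0, 4, 1)
  row 3: subtract 8×row1 = (0, 0, 0, 8)
step 3: normalize row 2 (÷4) = (0, 0, 1, 3)
  row 0: subtract 5×row2 = (1, 0, 0, 4)
  row 1: subtract 3×row2 = (0, 1, 0, 7)
step 4: normalize row 3 (÷8) = (0, 0, 0, 1)
  row 0: subtract 4×row3 = (1, 0, 0, 0)
  row 1: subtract 7×row3 = (0, 1, 0, 0)
  row 2: subtract 3×row3 = (0, 0, 1, 0)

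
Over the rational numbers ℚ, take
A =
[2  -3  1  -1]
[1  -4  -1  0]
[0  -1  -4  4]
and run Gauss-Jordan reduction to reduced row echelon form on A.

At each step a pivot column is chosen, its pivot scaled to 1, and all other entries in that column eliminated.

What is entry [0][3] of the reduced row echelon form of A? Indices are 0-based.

[1] R0 /= 2  ⇒  (1, -3/2, 1/2, -1/2)
     R1 -= 1·R0  ⇒  (0, -5/2, -3/2, 1/2)
[2] R1 /= -5/2  ⇒  (0, 1, 3/5, -1/5)
     R0 -= -3/2·R1  ⇒  (1, 0, 7/5, -4/5)
     R2 -= -1·R1  ⇒  (0, 0, -17/5, 19/5)
[3] R2 /= -17/5  ⇒  (0, 0, 1, -19/17)
     R0 -= 7/5·R2  ⇒  (1, 0, 0, 13/17)
     R1 -= 3/5·R2  ⇒  (0, 1, 0, 8/17)

M[0][3] = 13/17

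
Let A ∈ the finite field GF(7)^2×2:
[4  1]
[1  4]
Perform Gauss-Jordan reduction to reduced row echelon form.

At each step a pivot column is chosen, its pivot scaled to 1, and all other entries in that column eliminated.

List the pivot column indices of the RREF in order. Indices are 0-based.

pivot columns: 0, 1

pivot(0,0)=4: scale R0 → (1, 2)
  clear (1,0): R1 −= (1)R0 → (0, 2)
pivot(1,1)=2: scale R1 → (0, 1)
  clear (0,1): R0 −= (2)R1 → (1, 0)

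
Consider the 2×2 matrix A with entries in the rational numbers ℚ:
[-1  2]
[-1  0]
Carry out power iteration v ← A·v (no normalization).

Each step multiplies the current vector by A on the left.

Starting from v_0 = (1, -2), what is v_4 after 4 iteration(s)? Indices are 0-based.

v_4 = (-13, -7)

v_0 = (1, -2).
v_1 = A·v_0 = (-5, -1).
v_2 = A·v_1 = (3, 5).
v_3 = A·v_2 = (7, -3).
v_4 = A·v_3 = (-13, -7).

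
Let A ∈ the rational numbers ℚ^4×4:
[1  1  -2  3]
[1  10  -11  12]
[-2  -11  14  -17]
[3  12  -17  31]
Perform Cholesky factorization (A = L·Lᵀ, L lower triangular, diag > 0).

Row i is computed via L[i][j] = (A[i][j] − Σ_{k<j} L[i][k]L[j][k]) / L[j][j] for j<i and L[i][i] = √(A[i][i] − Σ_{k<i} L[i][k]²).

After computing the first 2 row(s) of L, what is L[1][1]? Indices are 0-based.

L[1][1] = 3

Step 1: L[0][0] = √(1) = 1.
  L[1][0] = (1) / L[0][0] = 1.
Step 2: L[1][1] = √(9) = 3.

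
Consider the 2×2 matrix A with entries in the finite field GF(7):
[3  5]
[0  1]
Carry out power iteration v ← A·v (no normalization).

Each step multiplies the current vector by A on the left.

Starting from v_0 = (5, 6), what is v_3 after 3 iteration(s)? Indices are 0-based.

v_3 = (0, 6)

v_0 = (5, 6).
v_1 = A·v_0 = (3, 6).
v_2 = A·v_1 = (4, 6).
v_3 = A·v_2 = (0, 6).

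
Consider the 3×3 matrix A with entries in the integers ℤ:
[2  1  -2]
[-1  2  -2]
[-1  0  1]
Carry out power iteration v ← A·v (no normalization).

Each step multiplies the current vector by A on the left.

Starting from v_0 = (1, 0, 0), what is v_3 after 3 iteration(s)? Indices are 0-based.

v_3 = (14, -3, -8)

v_0 = (1, 0, 0).
v_1 = A·v_0 = (2, -1, -1).
v_2 = A·v_1 = (5, -2, -3).
v_3 = A·v_2 = (14, -3, -8).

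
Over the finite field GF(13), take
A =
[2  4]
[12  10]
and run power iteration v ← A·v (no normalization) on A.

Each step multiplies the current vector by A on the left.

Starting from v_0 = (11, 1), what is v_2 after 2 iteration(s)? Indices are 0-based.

v_0 = (11, 1).
v_1 = A·v_0 = (0, 12).
v_2 = A·v_1 = (9, 3).

v_2 = (9, 3)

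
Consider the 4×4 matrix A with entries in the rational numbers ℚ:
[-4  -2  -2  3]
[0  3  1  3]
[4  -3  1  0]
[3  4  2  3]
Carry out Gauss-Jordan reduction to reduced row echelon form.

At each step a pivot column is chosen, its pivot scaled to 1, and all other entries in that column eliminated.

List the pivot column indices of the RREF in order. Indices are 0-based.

pivot columns: 0, 1, 2, 3

step 1: normalize row 0 (÷-4) = (1, 1/2, 1/2, -3/4)
  row 2: subtract 4×row0 = (0, -5, -1, 3)
  row 3: subtract 3×row0 = (0, 5/2, 1/2, 21/4)
step 2: normalize row 1 (÷3) = (0, 1, 1/3, 1)
  row 0: subtract 1/2×row1 = (1, 0, 1/3, -5/4)
  row 2: subtract -5×row1 = (0, 0, 2/3, 8)
  row 3: subtract 5/2×row1 = (0, 0, -1/3, 11/4)
step 3: normalize row 2 (÷2/3) = (0, 0, 1, 12)
  row 0: subtract 1/3×row2 = (1, 0, 0, -21/4)
  row 1: subtract 1/3×row2 = (0, 1, 0, -3)
  row 3: subtract -1/3×row2 = (0, 0, 0, 27/4)
step 4: normalize row 3 (÷27/4) = (0, 0, 0, 1)
  row 0: subtract -21/4×row3 = (1, 0, 0, 0)
  row 1: subtract -3×row3 = (0, 1, 0, 0)
  row 2: subtract 12×row3 = (0, 0, 1, 0)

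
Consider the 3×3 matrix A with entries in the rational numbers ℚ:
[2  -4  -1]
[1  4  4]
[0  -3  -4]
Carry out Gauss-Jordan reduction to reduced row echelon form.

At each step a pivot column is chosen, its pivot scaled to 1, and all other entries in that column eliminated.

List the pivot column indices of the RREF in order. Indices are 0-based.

pivot columns: 0, 1, 2

step 1: normalize row 0 (÷2) = (1, -2, -1/2)
  row 1: subtract 1×row0 = (0, 6, 9/2)
step 2: normalize row 1 (÷6) = (0, 1, 3/4)
  row 0: subtract -2×row1 = (1, 0, 1)
  row 2: subtract -3×row1 = (0, 0, -7/4)
step 3: normalize row 2 (÷-7/4) = (0, 0, 1)
  row 0: subtract 1×row2 = (1, 0, 0)
  row 1: subtract 3/4×row2 = (0, 1, 0)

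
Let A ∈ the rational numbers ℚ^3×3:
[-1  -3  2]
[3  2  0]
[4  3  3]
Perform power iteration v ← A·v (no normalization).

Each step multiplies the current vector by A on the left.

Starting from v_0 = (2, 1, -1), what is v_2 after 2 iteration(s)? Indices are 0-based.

v_2 = (-1, -5, 20)

v_0 = (2, 1, -1).
v_1 = A·v_0 = (-7, 8, 8).
v_2 = A·v_1 = (-1, -5, 20).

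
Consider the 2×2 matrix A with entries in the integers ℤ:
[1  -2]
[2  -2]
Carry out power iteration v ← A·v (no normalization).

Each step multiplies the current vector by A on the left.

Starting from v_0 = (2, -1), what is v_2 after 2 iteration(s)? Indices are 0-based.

v_2 = (-8, -4)

v_0 = (2, -1).
v_1 = A·v_0 = (4, 6).
v_2 = A·v_1 = (-8, -4).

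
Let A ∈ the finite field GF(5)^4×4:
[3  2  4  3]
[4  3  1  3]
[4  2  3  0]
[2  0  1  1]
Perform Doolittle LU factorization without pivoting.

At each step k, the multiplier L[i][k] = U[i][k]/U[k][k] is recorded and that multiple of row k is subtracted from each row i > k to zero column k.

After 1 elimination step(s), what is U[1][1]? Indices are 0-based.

[col 0] pivot 3
  R1 -= 3*R0 → (0, 2, 4, 4)  (L[1][0] := 3)
  R2 -= 3*R0 → (0, 1, 1, 1)  (L[2][0] := 3)
  R3 -= 4*R0 → (0, 2, 0, 4)  (L[3][0] := 4)

U[1][1] = 2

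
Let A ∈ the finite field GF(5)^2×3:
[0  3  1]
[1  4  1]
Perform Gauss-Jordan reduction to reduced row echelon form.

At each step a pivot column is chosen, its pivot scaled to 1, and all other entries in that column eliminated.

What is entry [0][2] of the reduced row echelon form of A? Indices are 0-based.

M[0][2] = 3

step 1: exchange rows 0,1
step 1: normalize row 0 (÷1) = (1, 4, 1)
step 2: normalize row 1 (÷3) = (0, 1, 2)
  row 0: subtract 4×row1 = (1, 0, 3)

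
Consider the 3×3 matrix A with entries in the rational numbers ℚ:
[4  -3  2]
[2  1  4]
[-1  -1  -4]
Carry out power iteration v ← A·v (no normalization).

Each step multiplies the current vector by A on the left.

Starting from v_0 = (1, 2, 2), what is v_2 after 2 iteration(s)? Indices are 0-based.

v_2 = (-50, -28, 30)

v_0 = (1, 2, 2).
v_1 = A·v_0 = (2, 12, -11).
v_2 = A·v_1 = (-50, -28, 30).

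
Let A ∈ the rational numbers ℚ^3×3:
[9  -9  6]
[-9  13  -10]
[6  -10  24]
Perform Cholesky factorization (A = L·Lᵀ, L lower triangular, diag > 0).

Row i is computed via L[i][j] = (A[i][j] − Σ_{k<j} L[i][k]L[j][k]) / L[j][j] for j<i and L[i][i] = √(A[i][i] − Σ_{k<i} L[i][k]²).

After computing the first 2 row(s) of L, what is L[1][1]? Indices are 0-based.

Step 1: L[0][0] = √(9) = 3.
  L[1][0] = (-9) / L[0][0] = -3.
Step 2: L[1][1] = √(4) = 2.

L[1][1] = 2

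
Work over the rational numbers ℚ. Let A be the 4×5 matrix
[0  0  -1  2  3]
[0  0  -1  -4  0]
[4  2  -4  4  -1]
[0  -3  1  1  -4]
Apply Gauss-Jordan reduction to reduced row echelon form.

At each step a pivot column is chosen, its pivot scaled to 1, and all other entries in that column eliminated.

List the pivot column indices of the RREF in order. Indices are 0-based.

[1] R0 <-> R2
[1] R0 /= 4  ⇒  (1, 1/2, -1, 1, -1/4)
[2] R1 <-> R3
[2] R1 /= -3  ⇒  (0, 1, -1/3, -1/3, 4/3)
     R0 -= 1/2·R1  ⇒  (1, 0, -5/6, 7/6, -11/12)
[3] R2 /= -1  ⇒  (0, 0, 1, -2, -3)
     R0 -= -5/6·R2  ⇒  (1, 0, 0, -1/2, -41/12)
     R1 -= -1/3·R2  ⇒  (0, 1, 0, -1, 1/3)
     R3 -= -1·R2  ⇒  (0, 0, 0, -6, -3)
[4] R3 /= -6  ⇒  (0, 0, 0, 1, 1/2)
     R0 -= -1/2·R3  ⇒  (1, 0, 0, 0, -19/6)
     R1 -= -1·R3  ⇒  (0, 1, 0, 0, 5/6)
     R2 -= -2·R3  ⇒  (0, 0, 1, 0, -2)

pivot columns: 0, 1, 2, 3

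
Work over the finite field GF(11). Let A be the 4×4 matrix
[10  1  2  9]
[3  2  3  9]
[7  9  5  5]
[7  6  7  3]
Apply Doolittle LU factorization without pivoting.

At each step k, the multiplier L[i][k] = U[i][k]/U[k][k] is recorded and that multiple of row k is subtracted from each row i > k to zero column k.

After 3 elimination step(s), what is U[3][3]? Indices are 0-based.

k=0: U[0][0]=10
  eliminate (1,0): mult=8, new row 1: (0, 5, 9, 3); set L[1][0]=8
  eliminate (2,0): mult=4, new row 2: (0, 5, 8, 2); set L[2][0]=4
  eliminate (3,0): mult=4, new row 3: (0, 2, 10, 0); set L[3][0]=4
k=1: U[1][1]=5
  eliminate (2,1): mult=1, new row 2: (0, 0, 10, 10); set L[2][1]=1
  eliminate (3,1): mult=7, new row 3: (0, 0, 2, 1); set L[3][1]=7
k=2: U[2][2]=10
  eliminate (3,2): mult=9, new row 3: (0, 0, 0, 10); set L[3][2]=9

U[3][3] = 10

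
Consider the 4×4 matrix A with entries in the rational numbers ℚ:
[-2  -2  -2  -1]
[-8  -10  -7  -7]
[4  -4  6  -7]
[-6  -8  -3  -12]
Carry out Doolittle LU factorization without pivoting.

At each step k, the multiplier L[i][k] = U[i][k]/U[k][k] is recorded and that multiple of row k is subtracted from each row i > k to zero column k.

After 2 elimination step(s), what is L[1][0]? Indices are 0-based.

Step 1: pivot at (0,0) is -2.
  row1 ← row1 − (4)·row0  ⇒  L[1][0]=4, U row1=(0, -2, 1, -3)
  row2 ← row2 − (-2)·row0  ⇒  L[2][0]=-2, U row2=(0, -8, 2, -9)
  row3 ← row3 − (3)·row0  ⇒  L[3][0]=3, U row3=(0, -2, 3, -9)
Step 2: pivot at (1,1) is -2.
  row2 ← row2 − (4)·row1  ⇒  L[2][1]=4, U row2=(0, 0, -2, 3)
  row3 ← row3 − (1)·row1  ⇒  L[3][1]=1, U row3=(0, 0, 2, -6)

L[1][0] = 4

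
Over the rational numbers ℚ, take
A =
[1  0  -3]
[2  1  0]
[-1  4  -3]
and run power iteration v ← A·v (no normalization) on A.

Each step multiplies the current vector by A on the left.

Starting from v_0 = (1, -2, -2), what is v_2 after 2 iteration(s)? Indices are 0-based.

v_0 = (1, -2, -2).
v_1 = A·v_0 = (7, 0, -3).
v_2 = A·v_1 = (16, 14, 2).

v_2 = (16, 14, 2)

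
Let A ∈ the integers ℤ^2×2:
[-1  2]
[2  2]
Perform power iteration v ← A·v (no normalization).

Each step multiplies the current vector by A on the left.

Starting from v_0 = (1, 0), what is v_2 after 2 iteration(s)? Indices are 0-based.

v_2 = (5, 2)

v_0 = (1, 0).
v_1 = A·v_0 = (-1, 2).
v_2 = A·v_1 = (5, 2).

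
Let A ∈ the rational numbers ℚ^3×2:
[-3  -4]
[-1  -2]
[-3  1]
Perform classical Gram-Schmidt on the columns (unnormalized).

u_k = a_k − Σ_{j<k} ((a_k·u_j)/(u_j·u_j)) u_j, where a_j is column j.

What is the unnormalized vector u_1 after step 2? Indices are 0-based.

u_1 = (-43/19, -27/19, 52/19)

Step 1: u_0 = a_0 = (-3, -1, -3).
Step 2: u_1 = a_1 − (11/19)·u_0 = (-43/19, -27/19, 52/19).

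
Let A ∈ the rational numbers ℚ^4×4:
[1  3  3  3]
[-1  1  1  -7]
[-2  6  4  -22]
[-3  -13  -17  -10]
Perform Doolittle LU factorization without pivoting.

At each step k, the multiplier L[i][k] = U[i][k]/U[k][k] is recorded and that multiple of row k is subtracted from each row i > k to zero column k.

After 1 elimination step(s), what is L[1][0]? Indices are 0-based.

Step 1: pivot at (0,0) is 1.
  row1 ← row1 − (-1)·row0  ⇒  L[1][0]=-1, U row1=(0, 4, 4, -4)
  row2 ← row2 − (-2)·row0  ⇒  L[2][0]=-2, U row2=(0, 12, 10, -16)
  row3 ← row3 − (-3)·row0  ⇒  L[3][0]=-3, U row3=(0, -4, -8, -1)

L[1][0] = -1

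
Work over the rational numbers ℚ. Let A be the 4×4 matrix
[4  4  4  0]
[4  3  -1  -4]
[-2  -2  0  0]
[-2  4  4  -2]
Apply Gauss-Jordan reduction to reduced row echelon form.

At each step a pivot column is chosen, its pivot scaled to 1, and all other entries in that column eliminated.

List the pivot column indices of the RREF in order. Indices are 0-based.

pivot(0,0)=4: scale R0 → (1, 1, 1, 0)
  clear (1,0): R1 −= (4)R0 → (0, -1, -5, -4)
  clear (2,0): R2 −= (-2)R0 → (0, 0, 2, 0)
  clear (3,0): R3 −= (-2)R0 → (0, 6, 6, -2)
pivot(1,1)=-1: scale R1 → (0, 1, 5, 4)
  clear (0,1): R0 −= (1)R1 → (1, 0, -4, -4)
  clear (3,1): R3 −= (6)R1 → (0, 0, -24, -26)
pivot(2,2)=2: scale R2 → (0, 0, 1, 0)
  clear (0,2): R0 −= (-4)R2 → (1, 0, 0, -4)
  clear (1,2): R1 −= (5)R2 → (0, 1, 0, 4)
  clear (3,2): R3 −= (-24)R2 → (0, 0, 0, -26)
pivot(3,3)=-26: scale R3 → (0, 0, 0, 1)
  clear (0,3): R0 −= (-4)R3 → (1, 0, 0, 0)
  clear (1,3): R1 −= (4)R3 → (0, 1, 0, 0)

pivot columns: 0, 1, 2, 3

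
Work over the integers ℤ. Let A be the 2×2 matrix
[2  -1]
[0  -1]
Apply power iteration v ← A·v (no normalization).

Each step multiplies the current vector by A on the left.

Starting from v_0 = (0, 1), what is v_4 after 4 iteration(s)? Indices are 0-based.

v_0 = (0, 1).
v_1 = A·v_0 = (-1, -1).
v_2 = A·v_1 = (-1, 1).
v_3 = A·v_2 = (-3, -1).
v_4 = A·v_3 = (-5, 1).

v_4 = (-5, 1)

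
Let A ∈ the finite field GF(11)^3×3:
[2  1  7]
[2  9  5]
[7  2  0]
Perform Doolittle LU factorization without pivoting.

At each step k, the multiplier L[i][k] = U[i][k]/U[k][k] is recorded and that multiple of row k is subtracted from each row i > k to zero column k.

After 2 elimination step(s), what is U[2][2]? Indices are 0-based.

U[2][2] = 4

[col 0] pivot 2
  R1 -= 1*R0 → (0, 8, 9)  (L[1][0] := 1)
  R2 -= 9*R0 → (0, 4, 3)  (L[2][0] := 9)
[col 1] pivot 8
  R2 -= 6*R1 → (0, 0, 4)  (L[2][1] := 6)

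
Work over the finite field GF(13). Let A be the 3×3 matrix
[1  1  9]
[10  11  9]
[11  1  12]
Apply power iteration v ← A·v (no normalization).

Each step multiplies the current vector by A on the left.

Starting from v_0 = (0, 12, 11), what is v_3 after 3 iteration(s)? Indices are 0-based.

v_0 = (0, 12, 11).
v_1 = A·v_0 = (7, 10, 1).
v_2 = A·v_1 = (0, 7, 8).
v_3 = A·v_2 = (1, 6, 12).

v_3 = (1, 6, 12)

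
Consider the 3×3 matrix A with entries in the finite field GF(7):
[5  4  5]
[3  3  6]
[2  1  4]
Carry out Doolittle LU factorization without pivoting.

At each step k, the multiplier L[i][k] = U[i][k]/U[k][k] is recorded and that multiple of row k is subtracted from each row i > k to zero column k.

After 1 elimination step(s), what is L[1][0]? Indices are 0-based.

L[1][0] = 2

[col 0] pivot 5
  R1 -= 2*R0 → (0, 2, 3)  (L[1][0] := 2)
  R2 -= 6*R0 → (0, 5, 2)  (L[2][0] := 6)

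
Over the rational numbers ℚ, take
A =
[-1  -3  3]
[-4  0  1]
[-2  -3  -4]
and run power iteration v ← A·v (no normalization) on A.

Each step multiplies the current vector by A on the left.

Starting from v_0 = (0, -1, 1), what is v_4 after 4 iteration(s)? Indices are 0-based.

v_0 = (0, -1, 1).
v_1 = A·v_0 = (6, 1, -1).
v_2 = A·v_1 = (-12, -25, -11).
v_3 = A·v_2 = (54, 37, 143).
v_4 = A·v_3 = (264, -73, -791).

v_4 = (264, -73, -791)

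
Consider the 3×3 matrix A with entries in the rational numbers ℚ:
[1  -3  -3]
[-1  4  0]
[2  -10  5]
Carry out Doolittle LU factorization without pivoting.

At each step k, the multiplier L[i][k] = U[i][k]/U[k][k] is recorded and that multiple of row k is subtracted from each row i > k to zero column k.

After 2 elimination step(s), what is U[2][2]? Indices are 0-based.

k=0: U[0][0]=1
  eliminate (1,0): mult=-1, new row 1: (0, 1, -3); set L[1][0]=-1
  eliminate (2,0): mult=2, new row 2: (0, -4, 11); set L[2][0]=2
k=1: U[1][1]=1
  eliminate (2,1): mult=-4, new row 2: (0, 0, -1); set L[2][1]=-4

U[2][2] = -1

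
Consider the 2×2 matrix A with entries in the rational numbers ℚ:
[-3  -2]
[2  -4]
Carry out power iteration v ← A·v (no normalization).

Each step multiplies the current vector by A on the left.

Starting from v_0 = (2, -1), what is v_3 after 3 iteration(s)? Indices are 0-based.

v_3 = (92, 152)

v_0 = (2, -1).
v_1 = A·v_0 = (-4, 8).
v_2 = A·v_1 = (-4, -40).
v_3 = A·v_2 = (92, 152).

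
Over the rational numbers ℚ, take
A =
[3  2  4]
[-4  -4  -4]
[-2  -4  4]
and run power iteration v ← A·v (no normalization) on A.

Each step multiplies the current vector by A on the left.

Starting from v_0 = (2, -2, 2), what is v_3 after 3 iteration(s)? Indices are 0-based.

v_0 = (2, -2, 2).
v_1 = A·v_0 = (10, -8, 12).
v_2 = A·v_1 = (62, -56, 60).
v_3 = A·v_2 = (314, -264, 340).

v_3 = (314, -264, 340)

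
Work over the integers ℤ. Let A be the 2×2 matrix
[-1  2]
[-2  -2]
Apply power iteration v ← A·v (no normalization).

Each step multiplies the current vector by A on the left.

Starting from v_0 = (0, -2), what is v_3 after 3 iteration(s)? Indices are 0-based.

v_0 = (0, -2).
v_1 = A·v_0 = (-4, 4).
v_2 = A·v_1 = (12, 0).
v_3 = A·v_2 = (-12, -24).

v_3 = (-12, -24)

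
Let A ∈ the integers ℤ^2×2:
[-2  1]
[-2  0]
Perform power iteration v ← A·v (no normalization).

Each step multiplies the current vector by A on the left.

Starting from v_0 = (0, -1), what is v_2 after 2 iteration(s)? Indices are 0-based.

v_0 = (0, -1).
v_1 = A·v_0 = (-1, 0).
v_2 = A·v_1 = (2, 2).

v_2 = (2, 2)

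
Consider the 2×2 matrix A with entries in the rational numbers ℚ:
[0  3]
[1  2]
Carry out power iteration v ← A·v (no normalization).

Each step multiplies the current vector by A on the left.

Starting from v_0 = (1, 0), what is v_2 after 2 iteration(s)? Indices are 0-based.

v_0 = (1, 0).
v_1 = A·v_0 = (0, 1).
v_2 = A·v_1 = (3, 2).

v_2 = (3, 2)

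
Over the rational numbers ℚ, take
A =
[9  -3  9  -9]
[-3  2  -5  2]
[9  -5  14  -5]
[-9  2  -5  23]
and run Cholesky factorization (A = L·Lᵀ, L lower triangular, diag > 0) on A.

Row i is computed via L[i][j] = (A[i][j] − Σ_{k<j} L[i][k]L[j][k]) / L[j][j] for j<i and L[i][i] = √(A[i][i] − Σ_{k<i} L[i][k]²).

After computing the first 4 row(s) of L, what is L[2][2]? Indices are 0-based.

L[2][2] = 1

Step 1: L[0][0] = √(9) = 3.
  L[1][0] = (-3) / L[0][0] = -1.
Step 2: L[1][1] = √(1) = 1.
  L[2][0] = (9) / L[0][0] = 3.
  L[2][1] = (-2) / L[1][1] = -2.
Step 3: L[2][2] = √(1) = 1.
  L[3][0] = (-9) / L[0][0] = -3.
  L[3][1] = (-1) / L[1][1] = -1.
  L[3][2] = (2) / L[2][2] = 2.
Step 4: L[3][3] = √(9) = 3.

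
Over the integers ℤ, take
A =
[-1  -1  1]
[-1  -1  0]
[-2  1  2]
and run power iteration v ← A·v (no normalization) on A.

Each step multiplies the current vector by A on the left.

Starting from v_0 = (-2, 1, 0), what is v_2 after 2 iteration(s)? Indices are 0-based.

v_0 = (-2, 1, 0).
v_1 = A·v_0 = (1, 1, 5).
v_2 = A·v_1 = (3, -2, 9).

v_2 = (3, -2, 9)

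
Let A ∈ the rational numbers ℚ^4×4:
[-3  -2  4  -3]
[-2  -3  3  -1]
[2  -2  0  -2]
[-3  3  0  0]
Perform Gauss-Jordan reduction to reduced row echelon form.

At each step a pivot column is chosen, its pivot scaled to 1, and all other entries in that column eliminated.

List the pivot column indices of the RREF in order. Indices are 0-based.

pivot(0,0)=-3: scale R0 → (1, 2/3, -4/3, 1)
  clear (1,0): R1 −= (-2)R0 → (0, -5/3, 1/3, 1)
  clear (2,0): R2 −= (2)R0 → (0, -10/3, 8/3, -4)
  clear (3,0): R3 −= (-3)R0 → (0, 5, -4, 3)
pivot(1,1)=-5/3: scale R1 → (0, 1, -1/5, -3/5)
  clear (0,1): R0 −= (2/3)R1 → (1, 0, -6/5, 7/5)
  clear (2,1): R2 −= (-10/3)R1 → (0, 0, 2, -6)
  clear (3,1): R3 −= (5)R1 → (0, 0, -3, 6)
pivot(2,2)=2: scale R2 → (0, 0, 1, -3)
  clear (0,2): R0 −= (-6/5)R2 → (1, 0, 0, -11/5)
  clear (1,2): R1 −= (-1/5)R2 → (0, 1, 0, -6/5)
  clear (3,2): R3 −= (-3)R2 → (0, 0, 0, -3)
pivot(3,3)=-3: scale R3 → (0, 0, 0, 1)
  clear (0,3): R0 −= (-11/5)R3 → (1, 0, 0, 0)
  clear (1,3): R1 −= (-6/5)R3 → (0, 1, 0, 0)
  clear (2,3): R2 −= (-3)R3 → (0, 0, 1, 0)

pivot columns: 0, 1, 2, 3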